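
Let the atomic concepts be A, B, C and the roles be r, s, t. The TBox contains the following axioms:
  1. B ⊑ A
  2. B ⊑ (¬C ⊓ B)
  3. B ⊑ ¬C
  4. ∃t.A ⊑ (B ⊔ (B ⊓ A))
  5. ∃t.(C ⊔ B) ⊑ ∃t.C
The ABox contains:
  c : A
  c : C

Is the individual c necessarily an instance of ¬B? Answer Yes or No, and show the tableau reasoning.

1. c : ¬B?  L(c) = {A, C} ∪ {B}
   clash {C, ¬C} at c — c ∈ ¬B
2. Hence c : ¬B: entailed.

Yes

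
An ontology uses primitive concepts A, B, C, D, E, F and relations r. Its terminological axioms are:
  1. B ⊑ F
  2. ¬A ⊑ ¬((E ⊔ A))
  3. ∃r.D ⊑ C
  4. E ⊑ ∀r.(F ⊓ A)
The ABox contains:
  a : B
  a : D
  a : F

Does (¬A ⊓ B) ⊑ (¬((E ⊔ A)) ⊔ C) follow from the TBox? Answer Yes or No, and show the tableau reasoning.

1. (¬A ⊓ B) ⊑ (¬((E ⊔ A)) ⊔ C)  ⇔  ((¬A ⊓ B) ⊓ ((E ⊔ A) ⊓ ¬C)) unsat w.r.t. T
   all branches close; clash {A, ¬A} at x₀
2. Hence (¬A ⊓ B) ⊑ (¬((E ⊔ A)) ⊔ C): entailed.

Yes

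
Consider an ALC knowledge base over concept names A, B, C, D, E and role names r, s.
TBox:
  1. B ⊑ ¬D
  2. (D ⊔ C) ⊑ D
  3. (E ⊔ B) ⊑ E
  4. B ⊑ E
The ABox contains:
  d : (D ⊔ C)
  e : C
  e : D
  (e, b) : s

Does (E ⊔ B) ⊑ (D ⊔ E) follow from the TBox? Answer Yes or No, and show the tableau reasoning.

1. (E ⊔ B) ⊑ (D ⊔ E)  ⇔  ((E ⊔ B) ⊓ (¬D ⊓ ¬E)) unsat w.r.t. T
   all branches close; clash {E, ¬E} at x₀
2. Hence (E ⊔ B) ⊑ (D ⊔ E): entailed.

Yes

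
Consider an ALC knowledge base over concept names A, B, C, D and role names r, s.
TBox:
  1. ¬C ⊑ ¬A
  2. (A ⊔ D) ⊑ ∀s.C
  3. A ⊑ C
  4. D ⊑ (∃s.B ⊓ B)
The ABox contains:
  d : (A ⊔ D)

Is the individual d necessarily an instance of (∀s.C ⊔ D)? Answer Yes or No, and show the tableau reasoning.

1. d : (∀s.C ⊔ D)?  L(d) = {(A ⊔ D)} ∪ {(∃s.¬C ⊓ ¬D)}
   clash {D, ¬D} at d — d ∈ (∀s.C ⊔ D)
2. Hence d : (∀s.C ⊔ D): entailed.

Yes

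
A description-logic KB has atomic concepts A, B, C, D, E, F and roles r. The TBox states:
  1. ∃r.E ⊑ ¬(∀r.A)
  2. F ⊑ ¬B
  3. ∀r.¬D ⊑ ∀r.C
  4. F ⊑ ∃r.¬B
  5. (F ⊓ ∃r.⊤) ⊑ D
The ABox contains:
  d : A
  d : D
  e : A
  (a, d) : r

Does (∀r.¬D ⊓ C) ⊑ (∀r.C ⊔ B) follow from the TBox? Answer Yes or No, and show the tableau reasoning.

1. (∀r.¬D ⊓ C) ⊑ (∀r.C ⊔ B)  ⇔  ((∀r.¬D ⊓ C) ⊓ (∃r.¬C ⊓ ¬B)) unsat w.r.t. T
   all branches close; clash {C, ¬C} at an ∃-successor
2. Hence (∀r.¬D ⊓ C) ⊑ (∀r.C ⊔ B): entailed.

Yes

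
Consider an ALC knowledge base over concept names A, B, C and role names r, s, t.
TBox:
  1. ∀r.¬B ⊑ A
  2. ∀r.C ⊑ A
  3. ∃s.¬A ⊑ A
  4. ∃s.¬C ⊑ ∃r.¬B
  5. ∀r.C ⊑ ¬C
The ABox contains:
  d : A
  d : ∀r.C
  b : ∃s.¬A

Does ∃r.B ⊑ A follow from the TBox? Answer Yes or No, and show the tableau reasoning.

No

1. ∃r.B ⊑ A  ⇔  (∃r.B ⊓ ¬A) unsat w.r.t. T
   open: L(x₀) ⊇ {¬A, ∀s.A, ∀s.C, ∃r.B, ∃r.¬C} (+ ∃-successors)
2. Hence ∃r.B ⊑ A: not entailed.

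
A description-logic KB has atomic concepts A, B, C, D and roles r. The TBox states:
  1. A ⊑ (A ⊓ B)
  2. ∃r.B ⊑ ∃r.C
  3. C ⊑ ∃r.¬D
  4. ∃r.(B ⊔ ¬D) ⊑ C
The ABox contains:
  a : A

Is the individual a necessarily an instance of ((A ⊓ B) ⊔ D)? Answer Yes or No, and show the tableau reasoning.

1. a : ((A ⊓ B) ⊔ D)?  L(a) = {A} ∪ {((¬A ⊔ ¬B) ⊓ ¬D)}
   clash {B, ¬B} at a — a ∈ ((A ⊓ B) ⊔ D)
2. Hence a : ((A ⊓ B) ⊔ D): entailed.

Yes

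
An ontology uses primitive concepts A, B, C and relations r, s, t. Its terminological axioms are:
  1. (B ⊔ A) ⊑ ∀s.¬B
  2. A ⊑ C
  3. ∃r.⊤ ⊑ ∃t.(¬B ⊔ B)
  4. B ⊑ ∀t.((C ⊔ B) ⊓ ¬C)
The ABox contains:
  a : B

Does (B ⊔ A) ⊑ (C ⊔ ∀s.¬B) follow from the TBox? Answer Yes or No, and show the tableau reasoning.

Yes

1. (B ⊔ A) ⊑ (C ⊔ ∀s.¬B)  ⇔  ((B ⊔ A) ⊓ (¬C ⊓ ∃s.B)) unsat w.r.t. T
   all branches close; clash {C, ¬C} at x₀
2. Hence (B ⊔ A) ⊑ (C ⊔ ∀s.¬B): entailed.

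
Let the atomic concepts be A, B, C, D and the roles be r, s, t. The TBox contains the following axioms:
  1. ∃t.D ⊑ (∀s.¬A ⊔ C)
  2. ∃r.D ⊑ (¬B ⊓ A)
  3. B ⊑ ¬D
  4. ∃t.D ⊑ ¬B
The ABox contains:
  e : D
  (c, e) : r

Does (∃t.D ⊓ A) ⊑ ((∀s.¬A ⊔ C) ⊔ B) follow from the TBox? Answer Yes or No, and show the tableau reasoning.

1. (∃t.D ⊓ A) ⊑ ((∀s.¬A ⊔ C) ⊔ B)  ⇔  ((∃t.D ⊓ A) ⊓ ((∃s.A ⊓ ¬C) ⊓ ¬B)) unsat w.r.t. T
   all branches close; clash {C, ¬C} at x₀
2. Hence (∃t.D ⊓ A) ⊑ ((∀s.¬A ⊔ C) ⊔ B): entailed.

Yes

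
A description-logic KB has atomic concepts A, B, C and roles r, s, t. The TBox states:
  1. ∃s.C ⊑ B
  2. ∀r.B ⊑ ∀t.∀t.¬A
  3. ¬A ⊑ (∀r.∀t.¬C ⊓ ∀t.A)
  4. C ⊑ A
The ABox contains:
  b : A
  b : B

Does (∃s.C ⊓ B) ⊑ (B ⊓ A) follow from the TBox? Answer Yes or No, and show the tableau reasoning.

No

1. (∃s.C ⊓ B) ⊑ (B ⊓ A)  ⇔  ((∃s.C ⊓ B) ⊓ (¬B ⊔ ¬A)) unsat w.r.t. T
   open: L(x₀) ⊇ {B, ¬A, ¬C, ∀r.∀t.¬C, ∀t.A, …} (+ ∃-successors)
2. Hence (∃s.C ⊓ B) ⊑ (B ⊓ A): not entailed.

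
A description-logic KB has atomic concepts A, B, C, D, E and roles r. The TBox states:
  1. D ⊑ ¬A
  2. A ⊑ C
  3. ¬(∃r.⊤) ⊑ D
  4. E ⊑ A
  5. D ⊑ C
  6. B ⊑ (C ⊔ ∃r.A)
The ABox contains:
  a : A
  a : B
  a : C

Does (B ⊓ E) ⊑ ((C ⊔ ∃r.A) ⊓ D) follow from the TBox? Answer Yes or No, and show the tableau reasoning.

1. (B ⊓ E) ⊑ ((C ⊔ ∃r.A) ⊓ D)  ⇔  ((B ⊓ E) ⊓ ((¬C ⊓ ∀r.¬A) ⊔ ¬D)) unsat w.r.t. T
   apply at x₀: E⊑A; B⊑(C ⊔ ∃r.A)
   open: L(x₀) ⊇ {A, B, C, E, ¬D, …} (+ ∃-successors)
2. Hence (B ⊓ E) ⊑ ((C ⊔ ∃r.A) ⊓ D): not entailed.

No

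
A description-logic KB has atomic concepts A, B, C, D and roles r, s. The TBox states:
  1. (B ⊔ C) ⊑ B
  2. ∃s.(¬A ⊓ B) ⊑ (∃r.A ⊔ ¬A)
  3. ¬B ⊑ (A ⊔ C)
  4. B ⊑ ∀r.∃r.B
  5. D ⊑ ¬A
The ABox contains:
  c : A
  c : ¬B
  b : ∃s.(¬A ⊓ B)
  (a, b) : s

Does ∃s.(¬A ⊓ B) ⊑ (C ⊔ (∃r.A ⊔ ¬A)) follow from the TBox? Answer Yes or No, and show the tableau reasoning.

1. ∃s.(¬A ⊓ B) ⊑ (C ⊔ (∃r.A ⊔ ¬A))  ⇔  (∃s.(¬A ⊓ B) ⊓ (¬C ⊓ (∀r.¬A ⊓ A))) unsat w.r.t. T
   all branches close; clash {A, ¬A} at x₀
2. Hence ∃s.(¬A ⊓ B) ⊑ (C ⊔ (∃r.A ⊔ ¬A)): entailed.

Yes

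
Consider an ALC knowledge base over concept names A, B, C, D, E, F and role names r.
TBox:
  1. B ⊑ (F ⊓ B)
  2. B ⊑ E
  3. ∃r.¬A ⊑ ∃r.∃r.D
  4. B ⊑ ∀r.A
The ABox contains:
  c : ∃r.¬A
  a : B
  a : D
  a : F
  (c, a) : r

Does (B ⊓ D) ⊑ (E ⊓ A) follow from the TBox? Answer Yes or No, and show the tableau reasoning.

1. (B ⊓ D) ⊑ (E ⊓ A)  ⇔  ((B ⊓ D) ⊓ (¬E ⊔ ¬A)) unsat w.r.t. T
   apply at x₀: B⊑(F ⊓ B); B⊑E; B⊑∀r.A
   open: L(x₀) ⊇ {B, D, E, F, ¬A, …}
2. Hence (B ⊓ D) ⊑ (E ⊓ A): not entailed.

No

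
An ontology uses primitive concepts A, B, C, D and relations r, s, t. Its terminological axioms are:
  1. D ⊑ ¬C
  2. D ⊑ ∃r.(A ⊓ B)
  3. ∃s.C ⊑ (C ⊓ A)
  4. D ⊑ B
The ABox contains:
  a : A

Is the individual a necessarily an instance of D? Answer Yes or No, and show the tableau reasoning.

1. a : D?  L(a) = {A} ∪ {¬D}
   open: L(a) ⊇ {A, ¬D, ∀s.¬C} — a ∉ D possible
2. Hence a : D: not entailed.

No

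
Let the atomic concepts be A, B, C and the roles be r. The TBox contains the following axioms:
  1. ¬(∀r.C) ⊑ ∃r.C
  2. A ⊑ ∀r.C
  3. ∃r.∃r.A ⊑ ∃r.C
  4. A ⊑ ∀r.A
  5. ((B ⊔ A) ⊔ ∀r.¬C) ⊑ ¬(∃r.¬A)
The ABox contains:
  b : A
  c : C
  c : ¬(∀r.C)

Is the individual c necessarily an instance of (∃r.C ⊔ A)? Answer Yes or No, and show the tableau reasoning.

1. c : (∃r.C ⊔ A)?  L(c) = {C, ¬(∀r.C)} ∪ {(∀r.¬C ⊓ ¬A)}
   clash {C, ¬C} at an ∃-successor — c ∈ (∃r.C ⊔ A)
2. Hence c : (∃r.C ⊔ A): entailed.

Yes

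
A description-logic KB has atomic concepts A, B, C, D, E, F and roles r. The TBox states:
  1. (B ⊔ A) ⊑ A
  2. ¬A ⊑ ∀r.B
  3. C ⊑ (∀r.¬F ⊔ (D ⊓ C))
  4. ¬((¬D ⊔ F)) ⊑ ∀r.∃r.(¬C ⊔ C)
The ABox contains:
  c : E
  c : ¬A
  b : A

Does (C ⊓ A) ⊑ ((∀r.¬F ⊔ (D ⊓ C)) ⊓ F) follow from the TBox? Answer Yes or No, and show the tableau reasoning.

1. (C ⊓ A) ⊑ ((∀r.¬F ⊔ (D ⊓ C)) ⊓ F)  ⇔  ((C ⊓ A) ⊓ ((∃r.F ⊓ (¬D ⊔ ¬C)) ⊔ ¬F)) unsat w.r.t. T
   apply at x₀: C⊑(∀r.¬F ⊔ (D ⊓ C))
   open: L(x₀) ⊇ {A, C, ¬D, ¬F, ∀r.¬F}
2. Hence (C ⊓ A) ⊑ ((∀r.¬F ⊔ (D ⊓ C)) ⊓ F): not entailed.

No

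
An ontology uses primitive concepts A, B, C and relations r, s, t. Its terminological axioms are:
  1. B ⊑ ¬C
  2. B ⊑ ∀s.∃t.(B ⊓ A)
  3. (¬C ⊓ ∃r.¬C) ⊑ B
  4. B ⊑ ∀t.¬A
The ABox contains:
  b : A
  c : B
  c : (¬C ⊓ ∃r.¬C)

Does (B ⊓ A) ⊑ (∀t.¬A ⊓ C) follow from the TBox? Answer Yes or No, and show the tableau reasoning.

1. (B ⊓ A) ⊑ (∀t.¬A ⊓ C)  ⇔  ((B ⊓ A) ⊓ (∃t.A ⊔ ¬C)) unsat w.r.t. T
   apply at x₀: B⊑¬C; B⊑∀s.∃t.(B ⊓ A); B⊑∀t.¬A
   open: L(x₀) ⊇ {A, B, ¬C, ∀s.∃t.(B ⊓ A), ∀t.¬A}
2. Hence (B ⊓ A) ⊑ (∀t.¬A ⊓ C): not entailed.

No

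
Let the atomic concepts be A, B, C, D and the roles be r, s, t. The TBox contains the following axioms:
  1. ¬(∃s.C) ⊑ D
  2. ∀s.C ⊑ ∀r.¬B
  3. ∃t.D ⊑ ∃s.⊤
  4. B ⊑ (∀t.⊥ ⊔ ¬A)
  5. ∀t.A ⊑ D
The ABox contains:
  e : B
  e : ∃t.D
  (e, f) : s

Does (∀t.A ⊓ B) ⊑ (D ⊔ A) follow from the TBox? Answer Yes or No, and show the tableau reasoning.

Yes

1. (∀t.A ⊓ B) ⊑ (D ⊔ A)  ⇔  ((∀t.A ⊓ B) ⊓ (¬D ⊓ ¬A)) unsat w.r.t. T
   all branches close; clash {D, ¬D} at x₀
2. Hence (∀t.A ⊓ B) ⊑ (D ⊔ A): entailed.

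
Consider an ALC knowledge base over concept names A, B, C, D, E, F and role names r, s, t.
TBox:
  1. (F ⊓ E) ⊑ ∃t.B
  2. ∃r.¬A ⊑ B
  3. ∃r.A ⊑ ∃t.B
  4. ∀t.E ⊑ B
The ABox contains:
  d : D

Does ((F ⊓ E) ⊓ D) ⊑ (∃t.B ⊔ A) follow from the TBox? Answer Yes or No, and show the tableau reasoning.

1. ((F ⊓ E) ⊓ D) ⊑ (∃t.B ⊔ A)  ⇔  (((F ⊓ E) ⊓ D) ⊓ (∀t.¬B ⊓ ¬A)) unsat w.r.t. T
   all branches close; clash {B, ¬B} at an ∃-successor
2. Hence ((F ⊓ E) ⊓ D) ⊑ (∃t.B ⊔ A): entailed.

Yes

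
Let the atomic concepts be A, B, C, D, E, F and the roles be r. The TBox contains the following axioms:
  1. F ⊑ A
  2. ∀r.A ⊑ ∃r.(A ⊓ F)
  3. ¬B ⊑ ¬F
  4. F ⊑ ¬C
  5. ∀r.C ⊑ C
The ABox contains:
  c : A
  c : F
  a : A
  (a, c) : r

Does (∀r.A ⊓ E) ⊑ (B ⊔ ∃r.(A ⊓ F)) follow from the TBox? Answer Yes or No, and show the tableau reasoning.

Yes

1. (∀r.A ⊓ E) ⊑ (B ⊔ ∃r.(A ⊓ F))  ⇔  ((∀r.A ⊓ E) ⊓ (¬B ⊓ ∀r.(¬A ⊔ ¬F))) unsat w.r.t. T
   all branches close; clash {F, ¬F} at an ∃-successor
2. Hence (∀r.A ⊓ E) ⊑ (B ⊔ ∃r.(A ⊓ F)): entailed.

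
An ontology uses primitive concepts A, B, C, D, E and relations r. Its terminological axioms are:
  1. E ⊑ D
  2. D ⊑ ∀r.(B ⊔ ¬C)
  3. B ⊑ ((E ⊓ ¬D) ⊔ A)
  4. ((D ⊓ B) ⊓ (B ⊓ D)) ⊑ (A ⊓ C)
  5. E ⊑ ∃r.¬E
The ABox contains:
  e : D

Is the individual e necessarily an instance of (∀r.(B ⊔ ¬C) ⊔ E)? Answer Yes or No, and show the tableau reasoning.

Yes

1. e : (∀r.(B ⊔ ¬C) ⊔ E)?  L(e) = {D} ∪ {(∃r.(¬B ⊓ C) ⊓ ¬E)}
   clash {C, ¬C} at an ∃-successor — e ∈ (∀r.(B ⊔ ¬C) ⊔ E)
2. Hence e : (∀r.(B ⊔ ¬C) ⊔ E): entailed.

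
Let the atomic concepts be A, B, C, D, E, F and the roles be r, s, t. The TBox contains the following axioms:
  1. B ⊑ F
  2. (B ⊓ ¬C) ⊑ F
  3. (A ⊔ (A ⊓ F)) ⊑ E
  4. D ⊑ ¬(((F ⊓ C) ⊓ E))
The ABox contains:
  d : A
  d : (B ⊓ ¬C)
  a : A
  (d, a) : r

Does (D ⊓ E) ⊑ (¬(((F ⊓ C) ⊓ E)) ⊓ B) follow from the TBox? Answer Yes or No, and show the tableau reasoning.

1. (D ⊓ E) ⊑ (¬(((F ⊓ C) ⊓ E)) ⊓ B)  ⇔  ((D ⊓ E) ⊓ (((F ⊓ C) ⊓ E) ⊔ ¬B)) unsat w.r.t. T
   apply at x₀: D⊑¬(((F ⊓ C) ⊓ E))
   open: L(x₀) ⊇ {D, E, ¬B, ¬F}
2. Hence (D ⊓ E) ⊑ (¬(((F ⊓ C) ⊓ E)) ⊓ B): not entailed.

No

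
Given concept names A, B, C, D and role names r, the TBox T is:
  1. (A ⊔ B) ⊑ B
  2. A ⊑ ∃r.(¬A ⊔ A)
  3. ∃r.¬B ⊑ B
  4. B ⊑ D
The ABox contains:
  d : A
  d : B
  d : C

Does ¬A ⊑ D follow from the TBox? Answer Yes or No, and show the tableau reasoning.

1. ¬A ⊑ D  ⇔  (¬A ⊓ ¬D) unsat w.r.t. T
   open: L(x₀) ⊇ {¬A, ¬B, ¬D, ∀r.B}
2. Hence ¬A ⊑ D: not entailed.

No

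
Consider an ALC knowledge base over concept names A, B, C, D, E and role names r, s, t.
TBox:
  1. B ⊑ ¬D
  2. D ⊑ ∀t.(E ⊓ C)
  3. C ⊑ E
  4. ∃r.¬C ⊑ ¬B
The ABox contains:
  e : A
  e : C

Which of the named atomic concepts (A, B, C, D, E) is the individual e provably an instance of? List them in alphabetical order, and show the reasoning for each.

{A, C, E}

1. e : A?  L(e) = {A, C} ∪ {¬A}
   clash {A, ¬A} at e — e ∈ A
2. e : B?  L(e) = {A, C} ∪ {¬B}
   apply at e: C⊑E
   open: L(e) ⊇ {A, C, E, ¬B, ¬D} — e ∉ B possible
3. e : C?  L(e) = {A, C} ∪ {¬C}
   clash {C, ¬C} at e — e ∈ C
4. e : D?  L(e) = {A, C} ∪ {¬D}
   apply at e: C⊑E
   open: L(e) ⊇ {A, C, E, ¬D, ∀r.C} — e ∉ D possible
5. e : E?  L(e) = {A, C} ∪ {¬E}
   clash {E, ¬E} at e — e ∈ E
6. Entailed for e: {A, C, E}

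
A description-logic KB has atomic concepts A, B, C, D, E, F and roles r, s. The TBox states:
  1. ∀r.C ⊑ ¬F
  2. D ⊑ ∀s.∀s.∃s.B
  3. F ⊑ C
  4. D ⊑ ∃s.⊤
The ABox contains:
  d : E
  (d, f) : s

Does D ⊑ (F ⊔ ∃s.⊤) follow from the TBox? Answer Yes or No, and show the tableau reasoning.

Yes

1. D ⊑ (F ⊔ ∃s.⊤)  ⇔  (D ⊓ (¬F ⊓ ∀s.⊥)) unsat w.r.t. T
   all branches close; clash ⊥ at an ∃-successor
2. Hence D ⊑ (F ⊔ ∃s.⊤): entailed.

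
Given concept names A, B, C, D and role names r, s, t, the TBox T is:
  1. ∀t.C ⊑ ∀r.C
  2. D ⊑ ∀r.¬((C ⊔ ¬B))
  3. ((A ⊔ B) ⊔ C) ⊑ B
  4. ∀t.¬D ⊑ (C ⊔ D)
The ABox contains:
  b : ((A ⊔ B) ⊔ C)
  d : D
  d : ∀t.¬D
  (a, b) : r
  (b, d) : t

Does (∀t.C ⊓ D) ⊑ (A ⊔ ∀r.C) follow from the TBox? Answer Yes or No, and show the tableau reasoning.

1. (∀t.C ⊓ D) ⊑ (A ⊔ ∀r.C)  ⇔  ((∀t.C ⊓ D) ⊓ (¬A ⊓ ∃r.¬C)) unsat w.r.t. T
   all branches close; clash {C, ¬C} at an ∃-successor
2. Hence (∀t.C ⊓ D) ⊑ (A ⊔ ∀r.C): entailed.

Yes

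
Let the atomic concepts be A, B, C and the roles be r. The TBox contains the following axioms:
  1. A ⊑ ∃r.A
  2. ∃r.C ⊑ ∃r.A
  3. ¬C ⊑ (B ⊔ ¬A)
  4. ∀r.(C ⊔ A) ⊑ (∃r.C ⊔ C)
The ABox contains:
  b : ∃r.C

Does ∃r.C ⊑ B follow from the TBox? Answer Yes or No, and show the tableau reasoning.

No

1. ∃r.C ⊑ B  ⇔  (∃r.C ⊓ ¬B) unsat w.r.t. T
   apply at x₀: ∃r.C⊑∃r.A
   open: L(x₀) ⊇ {C, ¬A, ¬B, ∃r.(¬C ⊓ ¬A), ∃r.A, …} (+ ∃-successors)
2. Hence ∃r.C ⊑ B: not entailed.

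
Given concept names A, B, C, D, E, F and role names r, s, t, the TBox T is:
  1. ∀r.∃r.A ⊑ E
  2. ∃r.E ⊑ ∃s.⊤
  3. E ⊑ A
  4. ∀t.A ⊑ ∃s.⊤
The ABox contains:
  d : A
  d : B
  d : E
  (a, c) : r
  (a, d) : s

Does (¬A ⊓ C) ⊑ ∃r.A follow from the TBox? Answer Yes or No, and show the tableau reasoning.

1. (¬A ⊓ C) ⊑ ∃r.A  ⇔  ((¬A ⊓ C) ⊓ ∀r.¬A) unsat w.r.t. T
   open: L(x₀) ⊇ {C, ¬A, ¬E, ∀r.¬A, ∀r.¬E, …} (+ ∃-successors)
2. Hence (¬A ⊓ C) ⊑ ∃r.A: not entailed.

No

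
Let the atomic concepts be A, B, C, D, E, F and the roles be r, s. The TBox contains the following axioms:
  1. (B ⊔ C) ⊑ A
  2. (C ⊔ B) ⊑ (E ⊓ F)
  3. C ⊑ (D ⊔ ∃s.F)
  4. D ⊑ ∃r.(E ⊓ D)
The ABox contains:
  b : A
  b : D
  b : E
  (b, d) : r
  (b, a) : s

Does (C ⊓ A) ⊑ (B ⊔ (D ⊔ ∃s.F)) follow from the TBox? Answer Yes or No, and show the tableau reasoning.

1. (C ⊓ A) ⊑ (B ⊔ (D ⊔ ∃s.F))  ⇔  ((C ⊓ A) ⊓ (¬B ⊓ (¬D ⊓ ∀s.¬F))) unsat w.r.t. T
   all branches close; clash {F, ¬F} at an ∃-successor
2. Hence (C ⊓ A) ⊑ (B ⊔ (D ⊔ ∃s.F)): entailed.

Yes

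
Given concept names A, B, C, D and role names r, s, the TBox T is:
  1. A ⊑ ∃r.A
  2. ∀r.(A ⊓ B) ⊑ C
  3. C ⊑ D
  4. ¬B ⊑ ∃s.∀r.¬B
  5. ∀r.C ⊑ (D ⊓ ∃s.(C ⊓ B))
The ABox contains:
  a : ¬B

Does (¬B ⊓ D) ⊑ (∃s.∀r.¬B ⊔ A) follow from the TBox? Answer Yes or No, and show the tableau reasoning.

1. (¬B ⊓ D) ⊑ (∃s.∀r.¬B ⊔ A)  ⇔  ((¬B ⊓ D) ⊓ (∀s.∃r.B ⊓ ¬A)) unsat w.r.t. T
   all branches close; clash {B, ¬B} at an ∃-successor
2. Hence (¬B ⊓ D) ⊑ (∃s.∀r.¬B ⊔ A): entailed.

Yes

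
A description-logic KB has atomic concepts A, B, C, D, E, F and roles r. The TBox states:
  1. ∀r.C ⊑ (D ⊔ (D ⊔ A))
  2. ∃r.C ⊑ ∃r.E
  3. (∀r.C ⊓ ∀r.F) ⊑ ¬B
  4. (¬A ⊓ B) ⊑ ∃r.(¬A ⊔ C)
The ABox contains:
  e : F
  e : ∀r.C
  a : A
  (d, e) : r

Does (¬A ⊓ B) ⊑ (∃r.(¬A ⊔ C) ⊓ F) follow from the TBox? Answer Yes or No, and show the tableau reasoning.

1. (¬A ⊓ B) ⊑ (∃r.(¬A ⊔ C) ⊓ F)  ⇔  ((¬A ⊓ B) ⊓ (∀r.(A ⊓ ¬C) ⊔ ¬F)) unsat w.r.t. T
   apply at x₀: (¬A ⊓ B)⊑∃r.(¬A ⊔ C)
   open: L(x₀) ⊇ {B, ¬A, ¬F, ∀r.¬C, ∃r.(¬A ⊔ C), …} (+ ∃-successors)
2. Hence (¬A ⊓ B) ⊑ (∃r.(¬A ⊔ C) ⊓ F): not entailed.

No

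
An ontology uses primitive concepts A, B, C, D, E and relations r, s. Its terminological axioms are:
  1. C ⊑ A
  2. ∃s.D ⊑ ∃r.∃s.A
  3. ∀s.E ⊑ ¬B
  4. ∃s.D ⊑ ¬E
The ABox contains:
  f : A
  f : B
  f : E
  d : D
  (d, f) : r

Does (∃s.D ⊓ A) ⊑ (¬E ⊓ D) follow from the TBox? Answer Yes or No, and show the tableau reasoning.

No

1. (∃s.D ⊓ A) ⊑ (¬E ⊓ D)  ⇔  ((∃s.D ⊓ A) ⊓ (E ⊔ ¬D)) unsat w.r.t. T
   apply at x₀: ∃s.D⊑∃r.∃s.A; ∃s.D⊑¬E
   open: L(x₀) ⊇ {A, ¬D, ¬E, ∃r.∃s.A, ∃s.D, …} (+ ∃-successors)
2. Hence (∃s.D ⊓ A) ⊑ (¬E ⊓ D): not entailed.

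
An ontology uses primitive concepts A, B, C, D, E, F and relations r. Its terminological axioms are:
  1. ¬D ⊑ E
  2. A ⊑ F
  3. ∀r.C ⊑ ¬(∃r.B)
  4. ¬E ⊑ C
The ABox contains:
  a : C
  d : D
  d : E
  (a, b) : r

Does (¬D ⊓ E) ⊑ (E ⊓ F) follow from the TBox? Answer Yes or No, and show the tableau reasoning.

1. (¬D ⊓ E) ⊑ (E ⊓ F)  ⇔  ((¬D ⊓ E) ⊓ (¬E ⊔ ¬F)) unsat w.r.t. T
   open: L(x₀) ⊇ {E, ¬A, ¬D, ¬F, ∃r.¬C} (+ ∃-successors)
2. Hence (¬D ⊓ E) ⊑ (E ⊓ F): not entailed.

No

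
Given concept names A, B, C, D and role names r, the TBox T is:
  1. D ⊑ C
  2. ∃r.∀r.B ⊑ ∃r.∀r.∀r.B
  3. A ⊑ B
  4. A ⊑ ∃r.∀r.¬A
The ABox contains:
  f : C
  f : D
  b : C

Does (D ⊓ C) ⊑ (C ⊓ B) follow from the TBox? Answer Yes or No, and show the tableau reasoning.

No

1. (D ⊓ C) ⊑ (C ⊓ B)  ⇔  ((D ⊓ C) ⊓ (¬C ⊔ ¬B)) unsat w.r.t. T
   open: L(x₀) ⊇ {C, D, ¬A, ¬B, ∀r.∃r.¬B}
2. Hence (D ⊓ C) ⊑ (C ⊓ B): not entailed.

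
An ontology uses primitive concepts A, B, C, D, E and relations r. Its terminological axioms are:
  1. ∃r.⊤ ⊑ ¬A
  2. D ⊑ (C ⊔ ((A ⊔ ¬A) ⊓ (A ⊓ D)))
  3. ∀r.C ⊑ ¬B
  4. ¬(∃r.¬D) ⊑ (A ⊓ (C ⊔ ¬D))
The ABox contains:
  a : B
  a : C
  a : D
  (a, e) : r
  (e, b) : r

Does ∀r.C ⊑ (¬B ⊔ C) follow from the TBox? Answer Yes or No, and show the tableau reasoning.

1. ∀r.C ⊑ (¬B ⊔ C)  ⇔  (∀r.C ⊓ (B ⊓ ¬C)) unsat w.r.t. T
   all branches close; clash {B, ¬B} at x₀
2. Hence ∀r.C ⊑ (¬B ⊔ C): entailed.

Yes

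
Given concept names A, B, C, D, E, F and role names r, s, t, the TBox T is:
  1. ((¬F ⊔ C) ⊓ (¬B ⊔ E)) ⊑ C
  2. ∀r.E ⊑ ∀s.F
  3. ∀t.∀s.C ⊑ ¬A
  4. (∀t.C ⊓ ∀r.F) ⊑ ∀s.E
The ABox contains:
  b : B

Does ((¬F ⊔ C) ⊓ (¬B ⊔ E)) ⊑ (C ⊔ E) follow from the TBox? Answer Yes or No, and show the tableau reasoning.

1. ((¬F ⊔ C) ⊓ (¬B ⊔ E)) ⊑ (C ⊔ E)  ⇔  (((¬F ⊔ C) ⊓ (¬B ⊔ E)) ⊓ (¬C ⊓ ¬E)) unsat w.r.t. T
   all branches close; clash {E, ¬E} at x₀
2. Hence ((¬F ⊔ C) ⊓ (¬B ⊔ E)) ⊑ (C ⊔ E): entailed.

Yes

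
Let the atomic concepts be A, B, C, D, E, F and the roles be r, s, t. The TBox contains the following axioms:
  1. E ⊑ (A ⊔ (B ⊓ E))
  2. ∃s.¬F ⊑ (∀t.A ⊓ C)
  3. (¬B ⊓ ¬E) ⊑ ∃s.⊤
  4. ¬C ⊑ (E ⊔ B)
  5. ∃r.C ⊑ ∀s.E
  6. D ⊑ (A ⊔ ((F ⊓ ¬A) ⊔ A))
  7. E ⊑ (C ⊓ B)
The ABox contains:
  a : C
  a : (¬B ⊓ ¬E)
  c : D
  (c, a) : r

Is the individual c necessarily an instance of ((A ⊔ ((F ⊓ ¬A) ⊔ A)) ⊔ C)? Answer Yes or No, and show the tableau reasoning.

1. c : ((A ⊔ ((F ⊓ ¬A) ⊔ A)) ⊔ C)?  L(c) = {D} ∪ {((¬A ⊓ ((¬F ⊔ A) ⊓ ¬A)) ⊓ ¬C)}
   clash {C, ¬C} at c — c ∈ ((A ⊔ ((F ⊓ ¬A) ⊔ A)) ⊔ C)
2. Hence c : ((A ⊔ ((F ⊓ ¬A) ⊔ A)) ⊔ C): entailed.

Yes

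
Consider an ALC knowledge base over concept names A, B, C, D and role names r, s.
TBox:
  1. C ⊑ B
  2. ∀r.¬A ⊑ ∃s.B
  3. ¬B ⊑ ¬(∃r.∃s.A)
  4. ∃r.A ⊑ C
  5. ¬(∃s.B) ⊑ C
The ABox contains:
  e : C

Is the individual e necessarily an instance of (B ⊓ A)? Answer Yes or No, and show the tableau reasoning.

1. e : (B ⊓ A)?  L(e) = {C} ∪ {(¬B ⊔ ¬A)}
   apply at e: C⊑B
   open: L(e) ⊇ {B, C, ¬A, ∃r.A} (+ ∃-successors) — e ∉ (B ⊓ A) possible
2. Hence e : (B ⊓ A): not entailed.

No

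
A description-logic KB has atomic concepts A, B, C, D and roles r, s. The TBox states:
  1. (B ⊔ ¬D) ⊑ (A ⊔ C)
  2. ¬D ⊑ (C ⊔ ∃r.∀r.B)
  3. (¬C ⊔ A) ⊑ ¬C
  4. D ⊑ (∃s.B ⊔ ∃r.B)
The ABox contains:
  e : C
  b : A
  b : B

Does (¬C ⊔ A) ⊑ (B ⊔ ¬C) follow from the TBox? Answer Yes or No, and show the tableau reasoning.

1. (¬C ⊔ A) ⊑ (B ⊔ ¬C)  ⇔  ((¬C ⊔ A) ⊓ (¬B ⊓ C)) unsat w.r.t. T
   all branches close; clash {C, ¬C} at x₀
2. Hence (¬C ⊔ A) ⊑ (B ⊔ ¬C): entailed.

Yes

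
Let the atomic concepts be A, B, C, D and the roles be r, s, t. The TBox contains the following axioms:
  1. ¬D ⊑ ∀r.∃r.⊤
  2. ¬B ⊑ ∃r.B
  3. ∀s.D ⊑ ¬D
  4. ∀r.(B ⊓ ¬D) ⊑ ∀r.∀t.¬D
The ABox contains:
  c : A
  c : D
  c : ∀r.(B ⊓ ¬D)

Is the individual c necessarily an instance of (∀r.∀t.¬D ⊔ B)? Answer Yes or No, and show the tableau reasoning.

Yes

1. c : (∀r.∀t.¬D ⊔ B)?  L(c) = {A, D, ∀r.(B ⊓ ¬D)} ∪ {(∃r.∃t.D ⊓ ¬B)}
   clash {D, ¬D} at c — c ∈ (∀r.∀t.¬D ⊔ B)
2. Hence c : (∀r.∀t.¬D ⊔ B): entailed.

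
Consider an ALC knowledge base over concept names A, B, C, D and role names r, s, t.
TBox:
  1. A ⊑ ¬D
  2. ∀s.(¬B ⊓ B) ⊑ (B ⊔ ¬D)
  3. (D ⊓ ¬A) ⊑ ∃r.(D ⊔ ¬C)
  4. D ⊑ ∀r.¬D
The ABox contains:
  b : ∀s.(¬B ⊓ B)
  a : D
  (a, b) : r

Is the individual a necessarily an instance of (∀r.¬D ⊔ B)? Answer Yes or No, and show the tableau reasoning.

1. a : (∀r.¬D ⊔ B)?  L(a) = {D} ∪ {(∃r.D ⊓ ¬B)}
   clash {D, ¬D} at a — a ∈ (∀r.¬D ⊔ B)
2. Hence a : (∀r.¬D ⊔ B): entailed.

Yes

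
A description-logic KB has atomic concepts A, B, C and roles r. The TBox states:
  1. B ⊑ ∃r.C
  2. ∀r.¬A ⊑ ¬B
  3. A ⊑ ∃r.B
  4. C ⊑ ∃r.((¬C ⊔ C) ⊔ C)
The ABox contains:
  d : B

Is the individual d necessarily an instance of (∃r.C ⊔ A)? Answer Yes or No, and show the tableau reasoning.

1. d : (∃r.C ⊔ A)?  L(d) = {B} ∪ {(∀r.¬C ⊓ ¬A)}
   clash {B, ¬B} at d — d ∈ (∃r.C ⊔ A)
2. Hence d : (∃r.C ⊔ A): entailed.

Yes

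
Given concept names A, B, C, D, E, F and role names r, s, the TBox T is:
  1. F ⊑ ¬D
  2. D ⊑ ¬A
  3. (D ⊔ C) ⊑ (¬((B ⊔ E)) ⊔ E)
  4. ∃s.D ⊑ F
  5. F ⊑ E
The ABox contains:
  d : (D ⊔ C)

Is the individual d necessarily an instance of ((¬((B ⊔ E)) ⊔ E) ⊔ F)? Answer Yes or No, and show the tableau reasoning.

1. d : ((¬((B ⊔ E)) ⊔ E) ⊔ F)?  L(d) = {(D ⊔ C)} ∪ {(((B ⊔ E) ⊓ ¬E) ⊓ ¬F)}
   clash {E, ¬E} at d — d ∈ ((¬((B ⊔ E)) ⊔ E) ⊔ F)
2. Hence d : ((¬((B ⊔ E)) ⊔ E) ⊔ F): entailed.

Yes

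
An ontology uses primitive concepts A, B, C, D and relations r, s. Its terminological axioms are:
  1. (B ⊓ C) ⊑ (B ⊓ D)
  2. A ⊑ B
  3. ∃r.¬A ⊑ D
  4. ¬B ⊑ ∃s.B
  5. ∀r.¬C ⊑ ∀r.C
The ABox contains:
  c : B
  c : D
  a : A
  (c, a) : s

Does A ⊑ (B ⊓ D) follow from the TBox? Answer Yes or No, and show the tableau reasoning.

1. A ⊑ (B ⊓ D)  ⇔  (A ⊓ (¬B ⊔ ¬D)) unsat w.r.t. T
   apply at x₀: A⊑B
   open: L(x₀) ⊇ {A, B, ¬C, ¬D, ∀r.A, …} (+ ∃-successors)
2. Hence A ⊑ (B ⊓ D): not entailed.

No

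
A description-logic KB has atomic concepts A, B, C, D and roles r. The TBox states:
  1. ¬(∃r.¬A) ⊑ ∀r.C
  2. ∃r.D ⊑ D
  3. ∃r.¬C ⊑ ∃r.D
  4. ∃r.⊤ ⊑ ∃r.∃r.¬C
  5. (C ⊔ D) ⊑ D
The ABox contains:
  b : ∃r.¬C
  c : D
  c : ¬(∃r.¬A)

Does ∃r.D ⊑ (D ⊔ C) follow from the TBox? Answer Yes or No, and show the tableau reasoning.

Yes

1. ∃r.D ⊑ (D ⊔ C)  ⇔  (∃r.D ⊓ (¬D ⊓ ¬C)) unsat w.r.t. T
   all branches close; clash {D, ¬D} at x₀
2. Hence ∃r.D ⊑ (D ⊔ C): entailed.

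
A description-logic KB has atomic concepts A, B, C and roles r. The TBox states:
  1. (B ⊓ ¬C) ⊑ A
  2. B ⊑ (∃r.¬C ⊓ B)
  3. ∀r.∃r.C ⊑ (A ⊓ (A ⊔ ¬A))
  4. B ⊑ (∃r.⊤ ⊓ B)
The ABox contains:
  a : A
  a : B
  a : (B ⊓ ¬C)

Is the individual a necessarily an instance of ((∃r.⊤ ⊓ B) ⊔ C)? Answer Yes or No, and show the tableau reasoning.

1. a : ((∃r.⊤ ⊓ B) ⊔ C)?  L(a) = {A, B, (B ⊓ ¬C)} ∪ {((∀r.⊥ ⊔ ¬B) ⊓ ¬C)}
   clash {B, ¬B} at a — a ∈ ((∃r.⊤ ⊓ B) ⊔ C)
2. Hence a : ((∃r.⊤ ⊓ B) ⊔ C): entailed.

Yes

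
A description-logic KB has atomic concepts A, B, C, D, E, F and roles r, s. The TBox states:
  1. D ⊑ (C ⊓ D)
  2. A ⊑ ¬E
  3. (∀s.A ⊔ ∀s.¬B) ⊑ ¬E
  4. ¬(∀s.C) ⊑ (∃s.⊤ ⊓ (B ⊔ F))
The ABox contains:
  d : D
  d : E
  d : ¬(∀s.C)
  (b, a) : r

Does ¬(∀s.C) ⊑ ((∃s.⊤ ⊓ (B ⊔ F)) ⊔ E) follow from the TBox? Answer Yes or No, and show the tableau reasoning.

Yes

1. ¬(∀s.C) ⊑ ((∃s.⊤ ⊓ (B ⊔ F)) ⊔ E)  ⇔  (∃s.¬C ⊓ ((∀s.⊥ ⊔ (¬B ⊓ ¬F)) ⊓ ¬E)) unsat w.r.t. T
   all branches close; clash {F, ¬F} at x₀
2. Hence ¬(∀s.C) ⊑ ((∃s.⊤ ⊓ (B ⊔ F)) ⊔ E): entailed.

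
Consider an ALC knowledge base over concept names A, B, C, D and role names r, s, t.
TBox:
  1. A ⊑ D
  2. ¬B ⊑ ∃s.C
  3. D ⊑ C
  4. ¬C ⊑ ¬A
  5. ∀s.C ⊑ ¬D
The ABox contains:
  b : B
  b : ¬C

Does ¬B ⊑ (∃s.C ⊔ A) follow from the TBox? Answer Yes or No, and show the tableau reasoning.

1. ¬B ⊑ (∃s.C ⊔ A)  ⇔  (¬B ⊓ (∀s.¬C ⊓ ¬A)) unsat w.r.t. T
   all branches close; clash {C, ¬C} at an ∃-successor
2. Hence ¬B ⊑ (∃s.C ⊔ A): entailed.

Yes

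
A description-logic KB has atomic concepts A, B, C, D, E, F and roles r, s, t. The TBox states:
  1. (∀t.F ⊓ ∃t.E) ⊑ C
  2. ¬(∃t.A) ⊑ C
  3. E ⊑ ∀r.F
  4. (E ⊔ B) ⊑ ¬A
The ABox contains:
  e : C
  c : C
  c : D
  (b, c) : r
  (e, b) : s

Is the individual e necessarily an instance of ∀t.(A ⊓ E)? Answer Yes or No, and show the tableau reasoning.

No

1. e : ∀t.(A ⊓ E)?  L(e) = {C} ∪ {∃t.(¬A ⊔ ¬E)}
   open: L(e) ⊇ {C, ¬B, ¬E, ∃t.(¬A ⊔ ¬E)} (+ ∃-successors) — e ∉ ∀t.(A ⊓ E) possible
2. Hence e : ∀t.(A ⊓ E): not entailed.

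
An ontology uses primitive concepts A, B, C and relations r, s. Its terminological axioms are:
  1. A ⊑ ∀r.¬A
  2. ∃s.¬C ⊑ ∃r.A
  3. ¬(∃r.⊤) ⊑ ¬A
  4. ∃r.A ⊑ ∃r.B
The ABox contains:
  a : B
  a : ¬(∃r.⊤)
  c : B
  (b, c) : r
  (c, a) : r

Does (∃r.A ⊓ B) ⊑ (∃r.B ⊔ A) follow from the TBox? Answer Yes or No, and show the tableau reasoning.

1. (∃r.A ⊓ B) ⊑ (∃r.B ⊔ A)  ⇔  ((∃r.A ⊓ B) ⊓ (∀r.¬B ⊓ ¬A)) unsat w.r.t. T
   all branches close; clash {B, ¬B} at an ∃-successor
2. Hence (∃r.A ⊓ B) ⊑ (∃r.B ⊔ A): entailed.

Yes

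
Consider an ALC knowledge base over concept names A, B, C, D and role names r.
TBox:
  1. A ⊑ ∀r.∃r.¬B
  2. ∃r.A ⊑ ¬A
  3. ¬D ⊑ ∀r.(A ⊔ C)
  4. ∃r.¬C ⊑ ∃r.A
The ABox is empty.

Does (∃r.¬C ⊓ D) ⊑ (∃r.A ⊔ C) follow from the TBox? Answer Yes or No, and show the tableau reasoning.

Yes

1. (∃r.¬C ⊓ D) ⊑ (∃r.A ⊔ C)  ⇔  ((∃r.¬C ⊓ D) ⊓ (∀r.¬A ⊓ ¬C)) unsat w.r.t. T
   all branches close; clash {A, ¬A} at an ∃-successor
2. Hence (∃r.¬C ⊓ D) ⊑ (∃r.A ⊔ C): entailed.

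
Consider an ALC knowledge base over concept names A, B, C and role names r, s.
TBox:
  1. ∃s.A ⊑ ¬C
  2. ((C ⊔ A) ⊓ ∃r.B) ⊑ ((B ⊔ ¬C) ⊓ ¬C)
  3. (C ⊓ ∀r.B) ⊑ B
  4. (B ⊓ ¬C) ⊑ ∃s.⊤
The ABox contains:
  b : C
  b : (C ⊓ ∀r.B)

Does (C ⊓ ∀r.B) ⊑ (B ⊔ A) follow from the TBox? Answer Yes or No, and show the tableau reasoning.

1. (C ⊓ ∀r.B) ⊑ (B ⊔ A)  ⇔  ((C ⊓ ∀r.B) ⊓ (¬B ⊓ ¬A)) unsat w.r.t. T
   all branches close; clash {C, ¬C} at x₀
2. Hence (C ⊓ ∀r.B) ⊑ (B ⊔ A): entailed.

Yes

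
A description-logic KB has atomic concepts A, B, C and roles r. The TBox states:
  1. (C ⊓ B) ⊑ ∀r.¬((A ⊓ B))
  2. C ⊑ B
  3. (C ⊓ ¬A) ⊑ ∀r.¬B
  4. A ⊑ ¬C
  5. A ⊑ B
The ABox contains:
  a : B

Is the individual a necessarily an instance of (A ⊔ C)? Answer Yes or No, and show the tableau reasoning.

No

1. a : (A ⊔ C)?  L(a) = {B} ∪ {(¬A ⊓ ¬C)}
   open: L(a) ⊇ {B, ¬A, ¬C} — a ∉ (A ⊔ C) possible
2. Hence a : (A ⊔ C): not entailed.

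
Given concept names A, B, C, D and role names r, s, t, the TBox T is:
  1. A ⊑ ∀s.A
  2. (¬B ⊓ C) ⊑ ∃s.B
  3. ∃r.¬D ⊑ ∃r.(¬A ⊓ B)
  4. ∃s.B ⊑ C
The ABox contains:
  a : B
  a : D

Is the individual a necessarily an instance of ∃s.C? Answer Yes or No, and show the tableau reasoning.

No

1. a : ∃s.C?  L(a) = {B, D} ∪ {∀s.¬C}
   open: L(a) ⊇ {B, D, ¬A, ∀r.D, ∀s.¬B, …} — a ∉ ∃s.C possible
2. Hence a : ∃s.C: not entailed.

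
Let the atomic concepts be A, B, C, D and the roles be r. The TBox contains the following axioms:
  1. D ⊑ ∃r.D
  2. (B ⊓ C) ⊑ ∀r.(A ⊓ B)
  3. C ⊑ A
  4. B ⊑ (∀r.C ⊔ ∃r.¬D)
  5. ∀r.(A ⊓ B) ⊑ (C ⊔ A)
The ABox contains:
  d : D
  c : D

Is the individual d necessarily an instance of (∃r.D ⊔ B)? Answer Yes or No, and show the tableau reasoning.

Yes

1. d : (∃r.D ⊔ B)?  L(d) = {D} ∪ {(∀r.¬D ⊓ ¬B)}
   clash {D, ¬D} at an ∃-successor — d ∈ (∃r.D ⊔ B)
2. Hence d : (∃r.D ⊔ B): entailed.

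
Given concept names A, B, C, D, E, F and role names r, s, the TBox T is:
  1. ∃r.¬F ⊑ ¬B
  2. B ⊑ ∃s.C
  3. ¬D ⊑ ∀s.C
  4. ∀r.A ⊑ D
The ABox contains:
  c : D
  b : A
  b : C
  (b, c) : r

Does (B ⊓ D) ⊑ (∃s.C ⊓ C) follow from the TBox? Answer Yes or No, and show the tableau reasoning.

1. (B ⊓ D) ⊑ (∃s.C ⊓ C)  ⇔  ((B ⊓ D) ⊓ (∀s.¬C ⊔ ¬C)) unsat w.r.t. T
   apply at x₀: B⊑∃s.C
   open: L(x₀) ⊇ {B, D, ¬C, ∀r.F, ∃s.C} (+ ∃-successors)
2. Hence (B ⊓ D) ⊑ (∃s.C ⊓ C): not entailed.

No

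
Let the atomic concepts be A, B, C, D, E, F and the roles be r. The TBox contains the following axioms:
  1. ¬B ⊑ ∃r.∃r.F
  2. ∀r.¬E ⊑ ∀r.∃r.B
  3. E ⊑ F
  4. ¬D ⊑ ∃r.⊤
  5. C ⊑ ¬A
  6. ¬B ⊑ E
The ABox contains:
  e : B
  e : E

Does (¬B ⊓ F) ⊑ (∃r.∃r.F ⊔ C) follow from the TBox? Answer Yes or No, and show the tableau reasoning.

Yes

1. (¬B ⊓ F) ⊑ (∃r.∃r.F ⊔ C)  ⇔  ((¬B ⊓ F) ⊓ (∀r.∀r.¬F ⊓ ¬C)) unsat w.r.t. T
   all branches close; clash {F, ¬F} at an ∃-successor
2. Hence (¬B ⊓ F) ⊑ (∃r.∃r.F ⊔ C): entailed.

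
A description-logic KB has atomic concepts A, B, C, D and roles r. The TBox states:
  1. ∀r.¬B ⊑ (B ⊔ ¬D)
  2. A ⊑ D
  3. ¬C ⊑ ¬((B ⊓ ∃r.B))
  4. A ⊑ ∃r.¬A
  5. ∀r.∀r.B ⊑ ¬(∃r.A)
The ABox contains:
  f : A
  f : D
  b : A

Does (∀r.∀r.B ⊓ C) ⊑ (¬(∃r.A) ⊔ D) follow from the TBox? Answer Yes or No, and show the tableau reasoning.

Yes

1. (∀r.∀r.B ⊓ C) ⊑ (¬(∃r.A) ⊔ D)  ⇔  ((∀r.∀r.B ⊓ C) ⊓ (∃r.A ⊓ ¬D)) unsat w.r.t. T
   all branches close; clash {D, ¬D} at x₀
2. Hence (∀r.∀r.B ⊓ C) ⊑ (¬(∃r.A) ⊔ D): entailed.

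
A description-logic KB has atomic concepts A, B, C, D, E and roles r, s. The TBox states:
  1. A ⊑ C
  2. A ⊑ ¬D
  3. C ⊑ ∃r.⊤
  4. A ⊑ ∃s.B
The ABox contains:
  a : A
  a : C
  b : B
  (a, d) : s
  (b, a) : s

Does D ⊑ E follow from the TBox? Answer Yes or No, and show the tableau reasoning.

No

1. D ⊑ E  ⇔  (D ⊓ ¬E) unsat w.r.t. T
   open: L(x₀) ⊇ {D, ¬A, ¬C, ¬E}
2. Hence D ⊑ E: not entailed.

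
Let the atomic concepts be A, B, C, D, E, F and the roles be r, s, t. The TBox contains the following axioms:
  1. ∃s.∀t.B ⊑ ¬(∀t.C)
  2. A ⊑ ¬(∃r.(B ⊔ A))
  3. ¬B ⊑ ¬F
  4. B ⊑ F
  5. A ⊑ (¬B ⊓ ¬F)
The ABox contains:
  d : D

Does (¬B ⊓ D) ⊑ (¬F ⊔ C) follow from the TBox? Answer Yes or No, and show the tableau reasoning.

1. (¬B ⊓ D) ⊑ (¬F ⊔ C)  ⇔  ((¬B ⊓ D) ⊓ (F ⊓ ¬C)) unsat w.r.t. T
   all branches close; clash {F, ¬F} at x₀
2. Hence (¬B ⊓ D) ⊑ (¬F ⊔ C): entailed.

Yes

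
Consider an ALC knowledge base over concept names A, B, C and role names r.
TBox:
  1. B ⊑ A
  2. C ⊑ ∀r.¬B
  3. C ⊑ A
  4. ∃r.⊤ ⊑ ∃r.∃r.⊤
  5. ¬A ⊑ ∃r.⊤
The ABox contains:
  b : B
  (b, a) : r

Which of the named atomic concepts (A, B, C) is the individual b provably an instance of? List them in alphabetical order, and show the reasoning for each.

{A, B}

1. b : A?  L(b) = {B} ∪ {¬A}
   clash {A, ¬A} at b — b ∈ A
2. b : B?  L(b) = {B} ∪ {¬B}
   clash {B, ¬B} at b — b ∈ B
3. b : C?  L(b) = {B} ∪ {¬C}
   apply at b: B⊑A
   open: L(b) ⊇ {A, B, ¬C, ∃r.∃r.⊤} (+ ∃-successors) — b ∉ C possible
4. Entailed for b: {A, B}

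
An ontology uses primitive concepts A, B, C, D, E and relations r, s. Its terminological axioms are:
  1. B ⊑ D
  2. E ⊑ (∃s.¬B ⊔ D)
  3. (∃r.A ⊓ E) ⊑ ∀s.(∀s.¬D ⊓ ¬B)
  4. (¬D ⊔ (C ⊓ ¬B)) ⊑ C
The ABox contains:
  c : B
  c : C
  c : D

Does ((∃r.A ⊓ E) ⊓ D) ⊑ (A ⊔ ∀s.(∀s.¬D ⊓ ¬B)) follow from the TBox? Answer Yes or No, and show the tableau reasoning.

1. ((∃r.A ⊓ E) ⊓ D) ⊑ (A ⊔ ∀s.(∀s.¬D ⊓ ¬B))  ⇔  (((∃r.A ⊓ E) ⊓ D) ⊓ (¬A ⊓ ∃s.(∃s.D ⊔ B))) unsat w.r.t. T
   all branches close; clash {B, ¬B} at an ∃-successor
2. Hence ((∃r.A ⊓ E) ⊓ D) ⊑ (A ⊔ ∀s.(∀s.¬D ⊓ ¬B)): entailed.

Yes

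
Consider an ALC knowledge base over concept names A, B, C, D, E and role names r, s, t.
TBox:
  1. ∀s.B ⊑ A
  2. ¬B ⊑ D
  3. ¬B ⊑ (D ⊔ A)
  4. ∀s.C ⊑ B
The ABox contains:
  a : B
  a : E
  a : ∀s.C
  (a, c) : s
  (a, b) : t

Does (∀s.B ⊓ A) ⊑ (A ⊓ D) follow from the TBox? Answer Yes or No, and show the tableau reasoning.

1. (∀s.B ⊓ A) ⊑ (A ⊓ D)  ⇔  ((∀s.B ⊓ A) ⊓ (¬A ⊔ ¬D)) unsat w.r.t. T
   open: L(x₀) ⊇ {A, B, ¬D, ∀s.B}
2. Hence (∀s.B ⊓ A) ⊑ (A ⊓ D): not entailed.

No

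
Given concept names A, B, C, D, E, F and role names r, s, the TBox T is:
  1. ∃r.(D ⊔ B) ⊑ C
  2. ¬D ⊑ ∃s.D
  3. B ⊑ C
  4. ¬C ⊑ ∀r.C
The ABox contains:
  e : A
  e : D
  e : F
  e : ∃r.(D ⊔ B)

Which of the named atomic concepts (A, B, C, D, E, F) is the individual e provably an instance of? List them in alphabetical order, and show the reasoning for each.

{A, C, D, F}

1. e : A?  L(e) = {A, D, F, ∃r.(D ⊔ B)} ∪ {¬A}
   clash {A, ¬A} at e — e ∈ A
2. e : B?  L(e) = {A, D, F, ∃r.(D ⊔ B)} ∪ {¬B}
   apply at e: ∃r.(D ⊔ B)⊑C
   open: L(e) ⊇ {A, C, D, F, ¬B, …} (+ ∃-successors) — e ∉ B possible
3. e : C?  L(e) = {A, D, F, ∃r.(D ⊔ B)} ∪ {¬C}
   clash {C, ¬C} at e — e ∈ C
4. e : D?  L(e) = {A, D, F, ∃r.(D ⊔ B)} ∪ {¬D}
   clash {D, ¬D} at e — e ∈ D
5. e : E?  L(e) = {A, D, F, ∃r.(D ⊔ B)} ∪ {¬E}
   apply at e: ∃r.(D ⊔ B)⊑C
   open: L(e) ⊇ {A, C, D, F, ¬E, …} (+ ∃-successors) — e ∉ E possible
6. e : F?  L(e) = {A, D, F, ∃r.(D ⊔ B)} ∪ {¬F}
   clash {F, ¬F} at e — e ∈ F
7. Entailed for e: {A, C, D, F}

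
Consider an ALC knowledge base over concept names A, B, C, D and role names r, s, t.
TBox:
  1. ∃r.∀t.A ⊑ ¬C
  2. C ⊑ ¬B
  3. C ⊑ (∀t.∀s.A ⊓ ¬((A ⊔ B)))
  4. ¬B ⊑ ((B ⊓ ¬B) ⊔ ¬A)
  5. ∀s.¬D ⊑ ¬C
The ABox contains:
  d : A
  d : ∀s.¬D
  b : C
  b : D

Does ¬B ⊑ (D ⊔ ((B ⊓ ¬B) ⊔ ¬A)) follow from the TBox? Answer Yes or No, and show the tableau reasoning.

Yes

1. ¬B ⊑ (D ⊔ ((B ⊓ ¬B) ⊔ ¬A))  ⇔  (¬B ⊓ (¬D ⊓ ((¬B ⊔ B) ⊓ A))) unsat w.r.t. T
   all branches close; clash {A, ¬A} at x₀
2. Hence ¬B ⊑ (D ⊔ ((B ⊓ ¬B) ⊔ ¬A)): entailed.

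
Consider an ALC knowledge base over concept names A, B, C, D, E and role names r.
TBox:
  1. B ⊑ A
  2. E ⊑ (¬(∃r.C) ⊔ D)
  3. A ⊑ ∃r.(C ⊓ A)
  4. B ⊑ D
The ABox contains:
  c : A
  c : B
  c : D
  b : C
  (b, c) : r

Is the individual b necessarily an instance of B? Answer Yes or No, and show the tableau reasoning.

1. b : B?  L(b) = {C} ∪ {¬B}
   open: L(b) ⊇ {C, ¬A, ¬B, ¬E} — b ∉ B possible
2. Hence b : B: not entailed.

No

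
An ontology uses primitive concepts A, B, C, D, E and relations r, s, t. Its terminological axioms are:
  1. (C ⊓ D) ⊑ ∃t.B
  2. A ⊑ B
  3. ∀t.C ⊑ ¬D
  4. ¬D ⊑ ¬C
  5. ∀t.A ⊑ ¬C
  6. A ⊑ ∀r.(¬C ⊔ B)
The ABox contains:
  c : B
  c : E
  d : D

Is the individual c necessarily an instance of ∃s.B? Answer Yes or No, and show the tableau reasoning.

No

1. c : ∃s.B?  L(c) = {B, E} ∪ {∀s.¬B}
   open: L(c) ⊇ {B, D, E, ¬A, ¬C, …} (+ ∃-successors) — c ∉ ∃s.B possible
2. Hence c : ∃s.B: not entailed.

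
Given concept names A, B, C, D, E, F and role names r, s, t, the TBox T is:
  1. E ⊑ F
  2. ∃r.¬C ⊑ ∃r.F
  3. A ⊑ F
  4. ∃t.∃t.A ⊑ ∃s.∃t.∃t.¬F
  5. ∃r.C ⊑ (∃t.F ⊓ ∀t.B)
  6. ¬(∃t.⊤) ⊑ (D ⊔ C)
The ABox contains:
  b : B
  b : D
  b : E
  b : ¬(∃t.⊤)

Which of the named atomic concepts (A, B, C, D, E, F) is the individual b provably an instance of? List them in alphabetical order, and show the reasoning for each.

{B, D, E, F}

1. b : A?  L(b) = {B, D, E, ¬(∃t.⊤)} ∪ {¬A}
   apply at b: E⊑F; ¬(∃t.⊤)⊑(D ⊔ C)
   open: L(b) ⊇ {B, D, E, F, ¬A, …} — b ∉ A possible
2. b : B?  L(b) = {B, D, E, ¬(∃t.⊤)} ∪ {¬B}
   clash {B, ¬B} at b — b ∈ B
3. b : C?  L(b) = {B, D, E, ¬(∃t.⊤)} ∪ {¬C}
   apply at b: E⊑F; ¬(∃t.⊤)⊑(D ⊔ C)
   open: L(b) ⊇ {B, D, E, F, ¬A, …} — b ∉ C possible
4. b : D?  L(b) = {B, D, E, ¬(∃t.⊤)} ∪ {¬D}
   clash {D, ¬D} at b — b ∈ D
5. b : E?  L(b) = {B, D, E, ¬(∃t.⊤)} ∪ {¬E}
   clash {E, ¬E} at b — b ∈ E
6. b : F?  L(b) = {B, D, E, ¬(∃t.⊤)} ∪ {¬F}
   clash {F, ¬F} at b — b ∈ F
7. Entailed for b: {B, D, E, F}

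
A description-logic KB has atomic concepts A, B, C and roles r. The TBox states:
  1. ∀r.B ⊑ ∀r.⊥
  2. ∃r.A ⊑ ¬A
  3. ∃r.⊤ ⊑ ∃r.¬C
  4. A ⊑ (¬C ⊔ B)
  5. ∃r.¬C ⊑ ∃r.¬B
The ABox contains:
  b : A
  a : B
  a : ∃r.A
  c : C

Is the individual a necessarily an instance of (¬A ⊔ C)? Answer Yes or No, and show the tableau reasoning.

1. a : (¬A ⊔ C)?  L(a) = {B, ∃r.A} ∪ {(A ⊓ ¬C)}
   clash {A, ¬A} at a — a ∈ (¬A ⊔ C)
2. Hence a : (¬A ⊔ C): entailed.

Yes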